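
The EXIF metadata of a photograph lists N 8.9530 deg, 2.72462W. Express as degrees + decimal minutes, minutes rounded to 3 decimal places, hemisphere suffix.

8° 57.180′ N, 2° 43.477′ W

φ: 8° + 0.953000 × 60 = 8° 57.18000′
λ: fractional part 0.724620 → 43.47720 minutes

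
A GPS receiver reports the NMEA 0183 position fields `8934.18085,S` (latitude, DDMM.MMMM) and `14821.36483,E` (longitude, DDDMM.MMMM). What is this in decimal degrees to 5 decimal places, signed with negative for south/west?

Lat: degrees = first 2 digits = 89, minutes = 34.18085; 89 + 34.18085/60 = 89.569681
S → negative
Longitude: split at 3 digits → 148° and 21.36483′; 148 + 21.36483/60 = 148.356081
E → positive

-89.56968, 148.35608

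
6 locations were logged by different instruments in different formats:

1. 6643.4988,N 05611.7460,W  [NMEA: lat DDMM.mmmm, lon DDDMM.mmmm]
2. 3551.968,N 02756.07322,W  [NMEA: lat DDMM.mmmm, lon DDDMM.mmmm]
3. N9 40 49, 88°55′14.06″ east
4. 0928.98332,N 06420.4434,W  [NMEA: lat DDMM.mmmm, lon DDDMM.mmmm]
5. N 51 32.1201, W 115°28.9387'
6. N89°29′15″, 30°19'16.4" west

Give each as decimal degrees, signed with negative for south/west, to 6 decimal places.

1. 66.724980, -56.195767
2. 35.866133, -27.934554
3. 9.680278, 88.920572
4. 9.483055, -64.340723
5. 51.535335, -115.482312
6. 89.487500, -30.321222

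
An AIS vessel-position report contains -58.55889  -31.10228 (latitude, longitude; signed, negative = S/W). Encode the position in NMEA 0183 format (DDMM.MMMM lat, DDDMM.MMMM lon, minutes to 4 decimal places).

5833.5334,S / 03106.1368,W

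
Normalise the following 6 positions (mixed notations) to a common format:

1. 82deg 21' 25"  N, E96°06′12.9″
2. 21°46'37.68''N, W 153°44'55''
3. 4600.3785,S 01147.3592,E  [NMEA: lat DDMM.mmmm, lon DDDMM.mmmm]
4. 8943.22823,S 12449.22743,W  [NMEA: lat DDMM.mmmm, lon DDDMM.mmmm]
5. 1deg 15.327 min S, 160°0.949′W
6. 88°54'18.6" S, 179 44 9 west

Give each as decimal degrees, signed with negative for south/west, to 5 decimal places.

1. 82.35694, 96.10358
2. 21.77713, -153.74861
3. -46.00631, 11.78932
4. -89.72047, -124.82046
5. -1.25545, -160.01582
6. -88.90517, -179.73583

Point 1:
  Lat: 82 + 21/60 + 25/3600 = 82.356944
  N ⇒ keep positive
  Lon: 6′ + 12.9″ = 6.21500′; 96 + 6.21500/60 = 96.103583
  E ⇒ keep positive
Point 2:
  Lat: 21 + 46/60 + 37.68/3600 = 21.777133
  N ⇒ keep positive
  Lon: 153 + 44/60 + 55/3600 = 153.748611
  hemisphere W, so the sign is −
Point 3:
  Lat: degrees = first 2 digits = 46, minutes = 0.3785; 46 + 0.3785/60 = 46.006308
  S → negative
  λ: split at 3 digits → 011° and 47.3592′; 11 + 47.3592/60 = 11.789320
  E ⇒ keep positive
Point 4:
  Latitude: split at 2 digits → 89° and 43.22823′; 89 + 43.22823/60 = 89.720471
  S → negative
  Longitude: split at 3 digits → 124° and 49.22743′; 124 + 49.22743/60 = 124.820457
  W → negative
Point 5:
  φ: 1 + 15.327/60 = 1.255450
  S → negative
  λ: 160 + 0.949/60 = 160.015817
  W ⇒ negate
Point 6:
  Lat: 88 + 54/60 + 18.6/3600 = 88.905167
  S → negative
  λ: 179 + 44/60 + 9/3600 = 179.735833
  W ⇒ negate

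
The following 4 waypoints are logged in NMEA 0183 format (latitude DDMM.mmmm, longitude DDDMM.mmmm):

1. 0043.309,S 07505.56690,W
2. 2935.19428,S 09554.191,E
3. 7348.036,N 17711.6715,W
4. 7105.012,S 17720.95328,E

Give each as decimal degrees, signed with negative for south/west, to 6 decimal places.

Point 1:
  φ: split at 2 digits → 00° and 43.309′; 0 + 43.309/60 = 0.7218167
  S → negative
  Lon: degrees = first 3 digits = 75, minutes = 5.5669; 75 + 5.5669/60 = 75.0927817
  W → negative
Point 2:
  Latitude: split at 2 digits → 29° and 35.19428′; 29 + 35.19428/60 = 29.5865713
  S → negative
  Longitude: split at 3 digits → 095° and 54.191′; 95 + 54.191/60 = 95.9031833
  E ⇒ keep positive
Point 3:
  Lat: split at 2 digits → 73° and 48.036′; 73 + 48.036/60 = 73.8006000
  N → positive
  Longitude: degrees = first 3 digits = 177, minutes = 11.6715; 177 + 11.6715/60 = 177.1945250
  hemisphere W, so the sign is −
Point 4:
  φ: degrees = first 2 digits = 71, minutes = 5.012; 71 + 5.012/60 = 71.0835333
  S → negative
  Longitude: split at 3 digits → 177° and 20.95328′; 177 + 20.95328/60 = 177.3492213
  E ⇒ keep positive

1. -0.721817, -75.092782
2. -29.586571, 95.903183
3. 73.800600, -177.194525
4. -71.083533, 177.349221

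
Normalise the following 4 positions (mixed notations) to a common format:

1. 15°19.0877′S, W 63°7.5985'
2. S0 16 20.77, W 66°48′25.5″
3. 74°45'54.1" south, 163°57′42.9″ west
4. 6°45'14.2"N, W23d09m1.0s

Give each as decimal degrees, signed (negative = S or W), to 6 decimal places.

Point 1:
  Latitude: 15 + 19.0877/60 = 15.3181283
  S ⇒ negate
  Lon: 7.5985′ = 0.126642°; total 63.1266417
  W → negative
Point 2:
  φ: 0 + 16/60 + 20.77/3600 = 0.2724361
  S → negative
  Longitude: 66 + 48/60 + 25.5/3600 = 66.8070833
  W → negative
Point 3:
  φ: 45′ + 54.1″ = 45.90167′; 74 + 45.90167/60 = 74.7650278
  S ⇒ negate
  λ: 57′ + 42.9″ = 57.71500′; 163 + 57.71500/60 = 163.9619167
  W → negative
Point 4:
  Latitude: 6° + 45/60 + 14.2/3600 = 6 + 0.750000 + 0.003944 = 6.7539444
  N → positive
  λ: 9′ + 1″ = 9.01667′; 23 + 9.01667/60 = 23.1502778
  hemisphere W, so the sign is −

1. -15.318128, -63.126642
2. -0.272436, -66.807083
3. -74.765028, -163.961917
4. 6.753944, -23.150278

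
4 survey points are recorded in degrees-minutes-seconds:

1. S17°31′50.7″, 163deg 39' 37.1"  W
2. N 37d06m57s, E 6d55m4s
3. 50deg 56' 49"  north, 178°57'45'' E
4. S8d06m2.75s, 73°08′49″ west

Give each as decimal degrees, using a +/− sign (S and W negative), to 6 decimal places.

1. -17.530750, -163.660306
2. 37.115833, 6.917778
3. 50.946944, 178.962500
4. -8.100764, -73.146944

Point 1:
  Latitude: 31′ + 50.7″ = 31.84500′; 17 + 31.84500/60 = 17.5307500
  S → negative
  Longitude: 163° + 39/60 + 37.1/3600 = 163 + 0.650000 + 0.010306 = 163.6603056
  hemisphere W, so the sign is −
Point 2:
  Latitude: 37 + 6/60 + 57/3600 = 37.1158333
  N → positive
  Longitude: 6 + 55/60 + 4/3600 = 6.9177778
  E → positive
Point 3:
  φ: 56′ + 49″ = 56.81667′; 50 + 56.81667/60 = 50.9469444
  N → positive
  Longitude: 178 + 57/60 + 45/3600 = 178.9625000
  E ⇒ keep positive
Point 4:
  φ: 8 + 6/60 + 2.75/3600 = 8.1007639
  S ⇒ negate
  λ: 73 + 8/60 + 49/3600 = 73.1469444
  W → negative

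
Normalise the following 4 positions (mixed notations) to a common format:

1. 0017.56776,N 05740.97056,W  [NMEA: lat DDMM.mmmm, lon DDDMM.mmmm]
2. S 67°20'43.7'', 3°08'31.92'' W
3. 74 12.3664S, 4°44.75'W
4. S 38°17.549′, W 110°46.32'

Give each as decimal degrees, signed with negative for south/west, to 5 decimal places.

1. 0.29280, -57.68284
2. -67.34547, -3.14220
3. -74.20611, -4.74583
4. -38.29248, -110.77200

Point 1:
  Lat: degrees = first 2 digits = 0, minutes = 17.56776; 0 + 17.56776/60 = 0.292796
  N → positive
  λ: split at 3 digits → 057° and 40.97056′; 57 + 40.97056/60 = 57.682843
  hemisphere W, so the sign is −
Point 2:
  Latitude: 67 + 20/60 + 43.7/3600 = 67.345472
  S ⇒ negate
  λ: 8′ + 31.92″ = 8.53200′; 3 + 8.53200/60 = 3.142200
  W ⇒ negate
Point 3:
  Lat: 12.3664′ = 0.206107°; total 74.206107
  S ⇒ negate
  Lon: 44.75′ = 0.745833°; total 4.745833
  W → negative
Point 4:
  Latitude: 17.549′ = 0.292483°; total 38.292483
  hemisphere S, so the sign is −
  λ: 46.32′ = 0.772000°; total 110.772000
  W → negative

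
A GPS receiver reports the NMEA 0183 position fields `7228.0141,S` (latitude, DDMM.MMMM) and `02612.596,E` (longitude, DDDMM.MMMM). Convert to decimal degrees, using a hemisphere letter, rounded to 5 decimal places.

φ: split at 2 digits → 72° and 28.0141′; 72 + 28.0141/60 = 72.466902
λ: split at 3 digits → 026° and 12.596′; 26 + 12.596/60 = 26.209933

72.46690° S, 26.20993° E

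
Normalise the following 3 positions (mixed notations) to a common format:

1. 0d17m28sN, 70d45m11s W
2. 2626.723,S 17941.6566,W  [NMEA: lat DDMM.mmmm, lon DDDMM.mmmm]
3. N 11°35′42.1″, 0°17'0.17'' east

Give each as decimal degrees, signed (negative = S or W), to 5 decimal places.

1. 0.29111, -70.75306
2. -26.44538, -179.69428
3. 11.59503, 0.28338

Point 1:
  φ: 0° + 17/60 + 28/3600 = 0 + 0.283333 + 0.007778 = 0.291111
  N ⇒ keep positive
  Longitude: 70° + 45/60 + 11/3600 = 70 + 0.750000 + 0.003056 = 70.753056
  hemisphere W, so the sign is −
Point 2:
  φ: degrees = first 2 digits = 26, minutes = 26.723; 26 + 26.723/60 = 26.445383
  hemisphere S, so the sign is −
  Lon: degrees = first 3 digits = 179, minutes = 41.6566; 179 + 41.6566/60 = 179.694277
  W ⇒ negate
Point 3:
  Lat: 11° + 35/60 + 42.1/3600 = 11 + 0.583333 + 0.011694 = 11.595028
  N ⇒ keep positive
  λ: 17′ + 0.17″ = 17.00283′; 0 + 17.00283/60 = 0.283381
  E → positive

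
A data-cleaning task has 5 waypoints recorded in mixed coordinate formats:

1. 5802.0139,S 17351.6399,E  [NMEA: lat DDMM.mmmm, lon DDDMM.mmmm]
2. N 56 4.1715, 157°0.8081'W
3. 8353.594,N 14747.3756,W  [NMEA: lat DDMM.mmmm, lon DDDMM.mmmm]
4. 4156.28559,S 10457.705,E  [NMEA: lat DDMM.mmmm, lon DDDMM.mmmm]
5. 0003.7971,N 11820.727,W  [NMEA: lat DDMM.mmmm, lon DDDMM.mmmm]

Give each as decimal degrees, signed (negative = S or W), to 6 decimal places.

1. -58.033565, 173.860665
2. 56.069525, -157.013468
3. 83.893233, -147.789593
4. -41.938093, 104.961750
5. 0.063285, -118.345450

Point 1:
  Latitude: degrees = first 2 digits = 58, minutes = 2.0139; 58 + 2.0139/60 = 58.0335650
  S → negative
  Lon: degrees = first 3 digits = 173, minutes = 51.6399; 173 + 51.6399/60 = 173.8606650
  E → positive
Point 2:
  φ: 56 + 4.1715/60 = 56.0695250
  N → positive
  Lon: 0.8081′ = 0.013468°; total 157.0134683
  W → negative
Point 3:
  Lat: degrees = first 2 digits = 83, minutes = 53.594; 83 + 53.594/60 = 83.8932333
  N ⇒ keep positive
  Longitude: split at 3 digits → 147° and 47.3756′; 147 + 47.3756/60 = 147.7895933
  hemisphere W, so the sign is −
Point 4:
  Lat: split at 2 digits → 41° and 56.28559′; 41 + 56.28559/60 = 41.9380932
  S → negative
  Lon: split at 3 digits → 104° and 57.705′; 104 + 57.705/60 = 104.9617500
  E ⇒ keep positive
Point 5:
  φ: degrees = first 2 digits = 0, minutes = 3.7971; 0 + 3.7971/60 = 0.0632850
  N → positive
  λ: split at 3 digits → 118° and 20.727′; 118 + 20.727/60 = 118.3454500
  hemisphere W, so the sign is −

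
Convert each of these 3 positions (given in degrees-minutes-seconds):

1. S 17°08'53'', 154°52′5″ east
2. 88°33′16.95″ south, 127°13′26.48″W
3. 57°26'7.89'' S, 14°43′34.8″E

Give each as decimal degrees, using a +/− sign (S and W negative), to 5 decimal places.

1. -17.14806, 154.86806
2. -88.55471, -127.22402
3. -57.43553, 14.72633

Point 1:
  Lat: 17 + 8/60 + 53/3600 = 17.148056
  S → negative
  Longitude: 154 + 52/60 + 5/3600 = 154.868056
  E ⇒ keep positive
Point 2:
  φ: 88 + 33/60 + 16.95/3600 = 88.554708
  hemisphere S, so the sign is −
  λ: 13′ + 26.48″ = 13.44133′; 127 + 13.44133/60 = 127.224022
  W ⇒ negate
Point 3:
  Latitude: 57 + 26/60 + 7.89/3600 = 57.435525
  S ⇒ negate
  λ: 43′ + 34.8″ = 43.58000′; 14 + 43.58000/60 = 14.726333
  E ⇒ keep positive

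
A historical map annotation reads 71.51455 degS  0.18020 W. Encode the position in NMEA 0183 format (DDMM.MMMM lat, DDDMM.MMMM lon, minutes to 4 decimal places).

7130.8730,S / 00010.8120,W

Lat: 71° + 0.514550 × 60 = 71° 30.873000′
λ: 0° + 0.180200 × 60 = 0° 10.812000′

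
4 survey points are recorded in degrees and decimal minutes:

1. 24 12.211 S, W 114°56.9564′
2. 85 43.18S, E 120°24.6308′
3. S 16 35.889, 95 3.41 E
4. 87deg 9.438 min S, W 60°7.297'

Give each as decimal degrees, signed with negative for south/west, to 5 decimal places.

Point 1:
  Latitude: 24 + 12.211/60 = 24.203517
  hemisphere S, so the sign is −
  Longitude: 56.9564′ = 0.949273°; total 114.949273
  W ⇒ negate
Point 2:
  Latitude: 43.18′ = 0.719667°; total 85.719667
  S ⇒ negate
  Lon: 120 + 24.6308/60 = 120.410513
  E → positive
Point 3:
  Latitude: 16 + 35.889/60 = 16.598150
  hemisphere S, so the sign is −
  λ: 95 + 3.41/60 = 95.056833
  E ⇒ keep positive
Point 4:
  Lat: 9.438′ = 0.157300°; total 87.157300
  S ⇒ negate
  λ: 60 + 7.297/60 = 60.121617
  hemisphere W, so the sign is −

1. -24.20352, -114.94927
2. -85.71967, 120.41051
3. -16.59815, 95.05683
4. -87.15730, -60.12162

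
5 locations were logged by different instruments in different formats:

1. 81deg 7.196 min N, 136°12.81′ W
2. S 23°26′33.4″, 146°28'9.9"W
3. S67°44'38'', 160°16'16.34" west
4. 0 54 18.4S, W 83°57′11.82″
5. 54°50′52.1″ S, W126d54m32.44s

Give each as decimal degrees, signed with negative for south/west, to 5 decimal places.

1. 81.11993, -136.21350
2. -23.44261, -146.46942
3. -67.74389, -160.27121
4. -0.90511, -83.95328
5. -54.84781, -126.90901

Point 1:
  Latitude: 81 + 7.196/60 = 81.119933
  N ⇒ keep positive
  Lon: 12.81′ = 0.213500°; total 136.213500
  W → negative
Point 2:
  φ: 23 + 26/60 + 33.4/3600 = 23.442611
  S → negative
  λ: 146 + 28/60 + 9.9/3600 = 146.469417
  W → negative
Point 3:
  Latitude: 67 + 44/60 + 38/3600 = 67.743889
  hemisphere S, so the sign is −
  Lon: 16′ + 16.34″ = 16.27233′; 160 + 16.27233/60 = 160.271206
  hemisphere W, so the sign is −
Point 4:
  φ: 0° + 54/60 + 18.4/3600 = 0 + 0.900000 + 0.005111 = 0.905111
  S → negative
  Longitude: 57′ + 11.82″ = 57.19700′; 83 + 57.19700/60 = 83.953283
  W ⇒ negate
Point 5:
  Lat: 54 + 50/60 + 52.1/3600 = 54.847806
  S ⇒ negate
  Longitude: 126° + 54/60 + 32.44/3600 = 126 + 0.900000 + 0.009011 = 126.909011
  W ⇒ negate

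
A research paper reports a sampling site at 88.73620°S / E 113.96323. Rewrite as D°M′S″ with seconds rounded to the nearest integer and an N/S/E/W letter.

88°44′10″ S, 113°57′48″ E

Latitude: 0.736200 × 60 = 44.17200′ → 44′, remainder × 60 = 10.32″
Lon: whole degrees 113; 57.79380′ → 57′ and 47.63″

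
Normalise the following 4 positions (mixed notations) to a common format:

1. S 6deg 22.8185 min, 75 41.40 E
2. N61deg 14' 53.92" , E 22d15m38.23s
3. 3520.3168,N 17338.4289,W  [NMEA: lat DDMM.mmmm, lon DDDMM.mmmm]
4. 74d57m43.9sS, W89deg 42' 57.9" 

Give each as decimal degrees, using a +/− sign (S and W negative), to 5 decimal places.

1. -6.38031, 75.69000
2. 61.24831, 22.26062
3. 35.33861, -173.64048
4. -74.96219, -89.71608

Point 1:
  Latitude: 22.8185′ = 0.380308°; total 6.380308
  S → negative
  λ: 75 + 41.4/60 = 75.690000
  E → positive
Point 2:
  Lat: 61 + 14/60 + 53.92/3600 = 61.248311
  N ⇒ keep positive
  Longitude: 22 + 15/60 + 38.23/3600 = 22.260619
  E → positive
Point 3:
  Lat: degrees = first 2 digits = 35, minutes = 20.3168; 35 + 20.3168/60 = 35.338613
  N → positive
  Lon: degrees = first 3 digits = 173, minutes = 38.4289; 173 + 38.4289/60 = 173.640482
  W ⇒ negate
Point 4:
  Lat: 74 + 57/60 + 43.9/3600 = 74.962194
  S → negative
  Lon: 89 + 42/60 + 57.9/3600 = 89.716083
  hemisphere W, so the sign is −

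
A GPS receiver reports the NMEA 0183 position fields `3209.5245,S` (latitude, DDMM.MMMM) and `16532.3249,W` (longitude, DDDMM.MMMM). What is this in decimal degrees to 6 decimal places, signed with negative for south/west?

Lat: split at 2 digits → 32° and 9.5245′; 32 + 9.5245/60 = 32.1587417
hemisphere S, so the sign is −
λ: degrees = first 3 digits = 165, minutes = 32.3249; 165 + 32.3249/60 = 165.5387483
hemisphere W, so the sign is −

-32.158742, -165.538748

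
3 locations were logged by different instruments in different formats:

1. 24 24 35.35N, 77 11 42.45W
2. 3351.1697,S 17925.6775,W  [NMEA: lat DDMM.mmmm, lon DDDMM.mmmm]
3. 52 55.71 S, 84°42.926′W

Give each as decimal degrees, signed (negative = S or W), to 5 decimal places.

1. 24.40982, -77.19513
2. -33.85283, -179.42796
3. -52.92850, -84.71543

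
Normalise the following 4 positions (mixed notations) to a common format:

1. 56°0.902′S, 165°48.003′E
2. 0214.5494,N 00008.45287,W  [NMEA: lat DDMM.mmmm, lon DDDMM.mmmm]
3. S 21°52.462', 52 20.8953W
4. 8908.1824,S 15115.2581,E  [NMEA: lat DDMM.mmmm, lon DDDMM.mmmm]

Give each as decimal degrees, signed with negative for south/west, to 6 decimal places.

Point 1:
  Lat: 56 + 0.902/60 = 56.0150333
  S → negative
  λ: 165 + 48.003/60 = 165.8000500
  E → positive
Point 2:
  φ: split at 2 digits → 02° and 14.5494′; 2 + 14.5494/60 = 2.2424900
  N ⇒ keep positive
  λ: degrees = first 3 digits = 0, minutes = 8.45287; 0 + 8.45287/60 = 0.1408812
  W ⇒ negate
Point 3:
  φ: 21 + 52.462/60 = 21.8743667
  S → negative
  Longitude: 52 + 20.8953/60 = 52.3482550
  W ⇒ negate
Point 4:
  φ: split at 2 digits → 89° and 8.1824′; 89 + 8.1824/60 = 89.1363733
  S ⇒ negate
  Lon: split at 3 digits → 151° and 15.2581′; 151 + 15.2581/60 = 151.2543017
  E ⇒ keep positive

1. -56.015033, 165.800050
2. 2.242490, -0.140881
3. -21.874367, -52.348255
4. -89.136373, 151.254302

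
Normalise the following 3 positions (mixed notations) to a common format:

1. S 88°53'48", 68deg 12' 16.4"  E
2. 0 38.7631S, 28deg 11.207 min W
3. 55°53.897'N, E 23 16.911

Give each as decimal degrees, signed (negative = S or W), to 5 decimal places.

Point 1:
  Lat: 88° + 53/60 + 48/3600 = 88 + 0.883333 + 0.013333 = 88.896667
  S ⇒ negate
  λ: 68° + 12/60 + 16.4/3600 = 68 + 0.200000 + 0.004556 = 68.204556
  E ⇒ keep positive
Point 2:
  Lat: 0 + 38.7631/60 = 0.646052
  S ⇒ negate
  Lon: 28 + 11.207/60 = 28.186783
  W → negative
Point 3:
  φ: 53.897′ = 0.898283°; total 55.898283
  N → positive
  Lon: 23 + 16.911/60 = 23.281850
  E ⇒ keep positive

1. -88.89667, 68.20456
2. -0.64605, -28.18678
3. 55.89828, 23.28185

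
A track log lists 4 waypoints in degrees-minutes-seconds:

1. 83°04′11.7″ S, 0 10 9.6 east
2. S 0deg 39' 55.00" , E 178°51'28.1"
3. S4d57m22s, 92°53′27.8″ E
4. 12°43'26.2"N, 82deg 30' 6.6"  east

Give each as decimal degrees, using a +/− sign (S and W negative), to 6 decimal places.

1. -83.069917, 0.169333
2. -0.665278, 178.857806
3. -4.956111, 92.891056
4. 12.723944, 82.501833

Point 1:
  φ: 83 + 4/60 + 11.7/3600 = 83.0699167
  S ⇒ negate
  λ: 10′ + 9.6″ = 10.16000′; 0 + 10.16000/60 = 0.1693333
  E → positive
Point 2:
  Lat: 39′ + 55″ = 39.91667′; 0 + 39.91667/60 = 0.6652778
  hemisphere S, so the sign is −
  λ: 178 + 51/60 + 28.1/3600 = 178.8578056
  E ⇒ keep positive
Point 3:
  Latitude: 57′ + 22″ = 57.36667′; 4 + 57.36667/60 = 4.9561111
  S → negative
  Lon: 92 + 53/60 + 27.8/3600 = 92.8910556
  E → positive
Point 4:
  Latitude: 12 + 43/60 + 26.2/3600 = 12.7239444
  N ⇒ keep positive
  Lon: 30′ + 6.6″ = 30.11000′; 82 + 30.11000/60 = 82.5018333
  E ⇒ keep positive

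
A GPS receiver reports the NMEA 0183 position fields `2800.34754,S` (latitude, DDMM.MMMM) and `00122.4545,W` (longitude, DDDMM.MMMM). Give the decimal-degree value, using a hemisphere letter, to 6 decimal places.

Lat: split at 2 digits → 28° and 0.34754′; 28 + 0.34754/60 = 28.0057923
λ: split at 3 digits → 001° and 22.4545′; 1 + 22.4545/60 = 1.3742417

28.005792° S, 1.374242° W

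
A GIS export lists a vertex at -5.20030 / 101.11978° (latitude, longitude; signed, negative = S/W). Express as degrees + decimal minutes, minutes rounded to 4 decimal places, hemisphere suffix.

5° 12.0180′ S, 101° 7.1868′ E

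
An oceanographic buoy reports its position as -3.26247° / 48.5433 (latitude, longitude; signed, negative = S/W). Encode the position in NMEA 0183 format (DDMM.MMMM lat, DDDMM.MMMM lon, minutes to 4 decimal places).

0315.7482,S / 04832.5980,E

Latitude is negative → S; |value| = 3.262470
Lat: fractional part 0.262470 → 15.748200 minutes
λ: minutes = (48.543300 − 48) × 60 = 32.598000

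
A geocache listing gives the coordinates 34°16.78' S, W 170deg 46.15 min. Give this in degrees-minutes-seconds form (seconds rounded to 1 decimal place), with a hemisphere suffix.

34°16′46.8″ S, 170°46′9.0″ W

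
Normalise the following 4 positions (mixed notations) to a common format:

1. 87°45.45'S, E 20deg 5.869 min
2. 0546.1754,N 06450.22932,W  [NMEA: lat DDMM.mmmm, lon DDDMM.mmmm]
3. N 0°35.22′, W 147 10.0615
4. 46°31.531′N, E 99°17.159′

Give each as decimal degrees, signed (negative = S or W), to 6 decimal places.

Point 1:
  φ: 45.45′ = 0.757500°; total 87.7575000
  hemisphere S, so the sign is −
  Lon: 20 + 5.869/60 = 20.0978167
  E ⇒ keep positive
Point 2:
  Latitude: split at 2 digits → 05° and 46.1754′; 5 + 46.1754/60 = 5.7695900
  N ⇒ keep positive
  Lon: split at 3 digits → 064° and 50.22932′; 64 + 50.22932/60 = 64.8371553
  W ⇒ negate
Point 3:
  φ: 0 + 35.22/60 = 0.5870000
  N → positive
  λ: 147 + 10.0615/60 = 147.1676917
  hemisphere W, so the sign is −
Point 4:
  Lat: 46 + 31.531/60 = 46.5255167
  N ⇒ keep positive
  λ: 99 + 17.159/60 = 99.2859833
  E → positive

1. -87.757500, 20.097817
2. 5.769590, -64.837155
3. 0.587000, -147.167692
4. 46.525517, 99.285983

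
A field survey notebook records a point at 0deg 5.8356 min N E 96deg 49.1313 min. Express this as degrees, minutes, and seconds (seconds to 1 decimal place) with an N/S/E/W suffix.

0°05′50.1″ N, 96°49′7.9″ E

φ: 5.83560′ → 5′ and 0.83560 × 60 = 50.136″
λ: 49.13130′ → 49′ and 0.13130 × 60 = 7.878″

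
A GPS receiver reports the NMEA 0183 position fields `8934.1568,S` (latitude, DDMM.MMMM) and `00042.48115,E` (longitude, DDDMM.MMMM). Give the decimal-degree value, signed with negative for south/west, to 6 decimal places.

φ: degrees = first 2 digits = 89, minutes = 34.1568; 89 + 34.1568/60 = 89.5692800
hemisphere S, so the sign is −
Lon: split at 3 digits → 000° and 42.48115′; 0 + 42.48115/60 = 0.7080192
E ⇒ keep positive

-89.569280, 0.708019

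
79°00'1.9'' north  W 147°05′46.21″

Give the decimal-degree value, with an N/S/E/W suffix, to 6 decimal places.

φ: 79° + 0/60 + 1.9/3600 = 79 + 0.000000 + 0.000528 = 79.0005278
Longitude: 147 + 5/60 + 46.21/3600 = 147.0961694

79.000528° N, 147.096169° W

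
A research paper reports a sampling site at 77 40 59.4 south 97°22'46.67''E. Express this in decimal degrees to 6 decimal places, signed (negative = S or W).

Latitude: 40′ + 59.4″ = 40.99000′; 77 + 40.99000/60 = 77.6831667
hemisphere S, so the sign is −
Lon: 97 + 22/60 + 46.67/3600 = 97.3796306
E → positive

-77.683167, 97.379631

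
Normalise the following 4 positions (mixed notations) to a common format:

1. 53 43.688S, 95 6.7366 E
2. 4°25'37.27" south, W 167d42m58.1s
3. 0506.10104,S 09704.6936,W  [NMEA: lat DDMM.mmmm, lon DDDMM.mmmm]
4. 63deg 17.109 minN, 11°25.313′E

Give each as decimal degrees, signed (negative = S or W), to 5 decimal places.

1. -53.72813, 95.11228
2. -4.42702, -167.71614
3. -5.10168, -97.07823
4. 63.28515, 11.42188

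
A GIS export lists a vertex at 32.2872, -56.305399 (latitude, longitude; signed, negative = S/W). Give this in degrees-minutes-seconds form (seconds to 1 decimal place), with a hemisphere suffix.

32°17′13.9″ N, 56°18′19.4″ W

Latitude: 0.287200° → 17.23200′; 0.23200 × 60 = 13.920″
Longitude is negative → W; |value| = 56.305399
λ: 0.305399 × 60 = 18.32394′ → 18′, remainder × 60 = 19.436″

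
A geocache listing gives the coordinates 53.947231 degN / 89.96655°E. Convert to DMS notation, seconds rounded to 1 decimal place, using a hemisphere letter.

53°56′50.0″ N, 89°57′59.6″ E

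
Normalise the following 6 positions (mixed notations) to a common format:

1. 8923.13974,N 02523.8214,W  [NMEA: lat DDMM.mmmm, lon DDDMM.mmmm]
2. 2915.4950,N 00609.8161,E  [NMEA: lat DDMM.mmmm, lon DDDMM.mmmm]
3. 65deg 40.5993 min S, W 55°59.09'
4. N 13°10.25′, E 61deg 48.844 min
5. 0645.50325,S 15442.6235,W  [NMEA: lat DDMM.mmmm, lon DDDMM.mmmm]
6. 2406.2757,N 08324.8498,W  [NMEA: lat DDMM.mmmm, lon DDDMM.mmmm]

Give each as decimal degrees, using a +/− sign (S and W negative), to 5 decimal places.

1. 89.38566, -25.39702
2. 29.25825, 6.16360
3. -65.67666, -55.98483
4. 13.17083, 61.81407
5. -6.75839, -154.71039
6. 24.10460, -83.41416

Point 1:
  Latitude: split at 2 digits → 89° and 23.13974′; 89 + 23.13974/60 = 89.385662
  N → positive
  Longitude: degrees = first 3 digits = 25, minutes = 23.8214; 25 + 23.8214/60 = 25.397023
  W ⇒ negate
Point 2:
  Lat: degrees = first 2 digits = 29, minutes = 15.495; 29 + 15.495/60 = 29.258250
  N ⇒ keep positive
  Lon: degrees = first 3 digits = 6, minutes = 9.8161; 6 + 9.8161/60 = 6.163602
  E → positive
Point 3:
  Lat: 40.5993′ = 0.676655°; total 65.676655
  S ⇒ negate
  λ: 59.09′ = 0.984833°; total 55.984833
  W ⇒ negate
Point 4:
  Lat: 10.25′ = 0.170833°; total 13.170833
  N → positive
  λ: 48.844′ = 0.814067°; total 61.814067
  E ⇒ keep positive
Point 5:
  φ: degrees = first 2 digits = 6, minutes = 45.50325; 6 + 45.50325/60 = 6.758388
  S ⇒ negate
  Longitude: degrees = first 3 digits = 154, minutes = 42.6235; 154 + 42.6235/60 = 154.710392
  W ⇒ negate
Point 6:
  φ: split at 2 digits → 24° and 6.2757′; 24 + 6.2757/60 = 24.104595
  N ⇒ keep positive
  Longitude: split at 3 digits → 083° and 24.8498′; 83 + 24.8498/60 = 83.414163
  W → negative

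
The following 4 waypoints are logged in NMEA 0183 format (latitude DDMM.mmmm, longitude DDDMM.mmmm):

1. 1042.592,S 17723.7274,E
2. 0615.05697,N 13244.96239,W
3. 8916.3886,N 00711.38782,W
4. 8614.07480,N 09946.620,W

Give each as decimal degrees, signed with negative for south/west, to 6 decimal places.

Point 1:
  Latitude: split at 2 digits → 10° and 42.592′; 10 + 42.592/60 = 10.7098667
  hemisphere S, so the sign is −
  λ: split at 3 digits → 177° and 23.7274′; 177 + 23.7274/60 = 177.3954567
  E ⇒ keep positive
Point 2:
  Latitude: split at 2 digits → 06° and 15.05697′; 6 + 15.05697/60 = 6.2509495
  N → positive
  λ: degrees = first 3 digits = 132, minutes = 44.96239; 132 + 44.96239/60 = 132.7493732
  W → negative
Point 3:
  Lat: split at 2 digits → 89° and 16.3886′; 89 + 16.3886/60 = 89.2731433
  N → positive
  Longitude: degrees = first 3 digits = 7, minutes = 11.38782; 7 + 11.38782/60 = 7.1897970
  W ⇒ negate
Point 4:
  φ: split at 2 digits → 86° and 14.0748′; 86 + 14.0748/60 = 86.2345800
  N ⇒ keep positive
  λ: split at 3 digits → 099° and 46.62′; 99 + 46.62/60 = 99.7770000
  hemisphere W, so the sign is −

1. -10.709867, 177.395457
2. 6.250950, -132.749373
3. 89.273143, -7.189797
4. 86.234580, -99.777000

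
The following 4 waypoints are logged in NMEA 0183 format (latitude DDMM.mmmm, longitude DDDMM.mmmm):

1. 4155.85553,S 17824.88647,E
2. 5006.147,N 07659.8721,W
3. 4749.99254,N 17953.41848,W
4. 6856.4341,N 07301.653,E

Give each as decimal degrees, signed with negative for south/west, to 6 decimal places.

1. -41.930926, 178.414775
2. 50.102450, -76.997868
3. 47.833209, -179.890308
4. 68.940568, 73.027550

Point 1:
  φ: split at 2 digits → 41° and 55.85553′; 41 + 55.85553/60 = 41.9309255
  S → negative
  λ: degrees = first 3 digits = 178, minutes = 24.88647; 178 + 24.88647/60 = 178.4147745
  E ⇒ keep positive
Point 2:
  φ: degrees = first 2 digits = 50, minutes = 6.147; 50 + 6.147/60 = 50.1024500
  N → positive
  Lon: split at 3 digits → 076° and 59.8721′; 76 + 59.8721/60 = 76.9978683
  W ⇒ negate
Point 3:
  φ: split at 2 digits → 47° and 49.99254′; 47 + 49.99254/60 = 47.8332090
  N ⇒ keep positive
  Lon: split at 3 digits → 179° and 53.41848′; 179 + 53.41848/60 = 179.8903080
  W → negative
Point 4:
  Latitude: split at 2 digits → 68° and 56.4341′; 68 + 56.4341/60 = 68.9405683
  N ⇒ keep positive
  λ: degrees = first 3 digits = 73, minutes = 1.653; 73 + 1.653/60 = 73.0275500
  E ⇒ keep positive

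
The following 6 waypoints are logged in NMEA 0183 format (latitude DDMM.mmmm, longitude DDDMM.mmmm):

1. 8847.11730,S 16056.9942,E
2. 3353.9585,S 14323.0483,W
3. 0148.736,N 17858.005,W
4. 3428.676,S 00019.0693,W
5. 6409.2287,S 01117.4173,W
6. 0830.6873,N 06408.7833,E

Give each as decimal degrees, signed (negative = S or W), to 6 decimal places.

Point 1:
  φ: degrees = first 2 digits = 88, minutes = 47.1173; 88 + 47.1173/60 = 88.7852883
  S ⇒ negate
  Longitude: degrees = first 3 digits = 160, minutes = 56.9942; 160 + 56.9942/60 = 160.9499033
  E ⇒ keep positive
Point 2:
  Lat: degrees = first 2 digits = 33, minutes = 53.9585; 33 + 53.9585/60 = 33.8993083
  hemisphere S, so the sign is −
  Lon: degrees = first 3 digits = 143, minutes = 23.0483; 143 + 23.0483/60 = 143.3841383
  W ⇒ negate
Point 3:
  φ: degrees = first 2 digits = 1, minutes = 48.736; 1 + 48.736/60 = 1.8122667
  N → positive
  Lon: split at 3 digits → 178° and 58.005′; 178 + 58.005/60 = 178.9667500
  W → negative
Point 4:
  Latitude: split at 2 digits → 34° and 28.676′; 34 + 28.676/60 = 34.4779333
  S → negative
  Longitude: split at 3 digits → 000° and 19.0693′; 0 + 19.0693/60 = 0.3178217
  W → negative
Point 5:
  Lat: split at 2 digits → 64° and 9.2287′; 64 + 9.2287/60 = 64.1538117
  S ⇒ negate
  Lon: split at 3 digits → 011° and 17.4173′; 11 + 17.4173/60 = 11.2902883
  W ⇒ negate
Point 6:
  Lat: degrees = first 2 digits = 8, minutes = 30.6873; 8 + 30.6873/60 = 8.5114550
  N ⇒ keep positive
  Longitude: degrees = first 3 digits = 64, minutes = 8.7833; 64 + 8.7833/60 = 64.1463883
  E → positive

1. -88.785288, 160.949903
2. -33.899308, -143.384138
3. 1.812267, -178.966750
4. -34.477933, -0.317822
5. -64.153812, -11.290288
6. 8.511455, 64.146388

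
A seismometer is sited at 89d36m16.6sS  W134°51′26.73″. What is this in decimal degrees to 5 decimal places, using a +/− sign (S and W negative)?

-89.60461, -134.85743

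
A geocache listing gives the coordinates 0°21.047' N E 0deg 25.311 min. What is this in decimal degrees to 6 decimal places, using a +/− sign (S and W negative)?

Latitude: 21.047′ = 0.350783°; total 0.3507833
N → positive
Longitude: 25.311′ = 0.421850°; total 0.4218500
E ⇒ keep positive

0.350783, 0.421850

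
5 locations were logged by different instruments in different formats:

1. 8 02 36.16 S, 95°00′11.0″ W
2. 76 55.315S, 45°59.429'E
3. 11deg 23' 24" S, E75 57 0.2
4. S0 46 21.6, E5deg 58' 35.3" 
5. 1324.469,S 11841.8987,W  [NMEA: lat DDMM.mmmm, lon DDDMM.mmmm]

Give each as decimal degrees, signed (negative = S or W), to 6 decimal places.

Point 1:
  Latitude: 2′ + 36.16″ = 2.60267′; 8 + 2.60267/60 = 8.0433778
  S → negative
  Lon: 0′ + 11″ = 0.18333′; 95 + 0.18333/60 = 95.0030556
  W → negative
Point 2:
  Latitude: 55.315′ = 0.921917°; total 76.9219167
  S → negative
  λ: 45 + 59.429/60 = 45.9904833
  E → positive
Point 3:
  φ: 11 + 23/60 + 24/3600 = 11.3900000
  S → negative
  Longitude: 57′ + 0.2″ = 57.00333′; 75 + 57.00333/60 = 75.9500556
  E → positive
Point 4:
  φ: 46′ + 21.6″ = 46.36000′; 0 + 46.36000/60 = 0.7726667
  hemisphere S, so the sign is −
  λ: 5° + 58/60 + 35.3/3600 = 5 + 0.966667 + 0.009806 = 5.9764722
  E → positive
Point 5:
  Latitude: degrees = first 2 digits = 13, minutes = 24.469; 13 + 24.469/60 = 13.4078167
  S → negative
  Longitude: split at 3 digits → 118° and 41.8987′; 118 + 41.8987/60 = 118.6983117
  W → negative

1. -8.043378, -95.003056
2. -76.921917, 45.990483
3. -11.390000, 75.950056
4. -0.772667, 5.976472
5. -13.407817, -118.698312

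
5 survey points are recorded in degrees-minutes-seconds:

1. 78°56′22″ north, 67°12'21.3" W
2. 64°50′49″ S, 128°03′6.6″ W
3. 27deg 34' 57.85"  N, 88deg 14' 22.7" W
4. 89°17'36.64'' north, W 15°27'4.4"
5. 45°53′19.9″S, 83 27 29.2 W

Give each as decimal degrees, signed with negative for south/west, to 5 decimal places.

1. 78.93944, -67.20592
2. -64.84694, -128.05183
3. 27.58274, -88.23964
4. 89.29351, -15.45122
5. -45.88886, -83.45811

Point 1:
  Lat: 78 + 56/60 + 22/3600 = 78.939444
  N ⇒ keep positive
  Lon: 67° + 12/60 + 21.3/3600 = 67 + 0.200000 + 0.005917 = 67.205917
  hemisphere W, so the sign is −
Point 2:
  φ: 50′ + 49″ = 50.81667′; 64 + 50.81667/60 = 64.846944
  hemisphere S, so the sign is −
  Lon: 128 + 3/60 + 6.6/3600 = 128.051833
  W ⇒ negate
Point 3:
  φ: 34′ + 57.85″ = 34.96417′; 27 + 34.96417/60 = 27.582736
  N ⇒ keep positive
  Lon: 88 + 14/60 + 22.7/3600 = 88.239639
  W → negative
Point 4:
  Latitude: 17′ + 36.64″ = 17.61067′; 89 + 17.61067/60 = 89.293511
  N → positive
  Lon: 27′ + 4.4″ = 27.07333′; 15 + 27.07333/60 = 15.451222
  W → negative
Point 5:
  Lat: 45 + 53/60 + 19.9/3600 = 45.888861
  hemisphere S, so the sign is −
  Longitude: 83° + 27/60 + 29.2/3600 = 83 + 0.450000 + 0.008111 = 83.458111
  W ⇒ negate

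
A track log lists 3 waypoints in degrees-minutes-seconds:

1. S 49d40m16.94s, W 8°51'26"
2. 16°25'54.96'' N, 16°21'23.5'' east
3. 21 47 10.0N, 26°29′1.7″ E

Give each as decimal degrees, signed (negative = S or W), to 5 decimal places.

1. -49.67137, -8.85722
2. 16.43193, 16.35653
3. 21.78611, 26.48381

Point 1:
  φ: 49° + 40/60 + 16.94/3600 = 49 + 0.666667 + 0.004706 = 49.671372
  hemisphere S, so the sign is −
  Longitude: 8° + 51/60 + 26/3600 = 8 + 0.850000 + 0.007222 = 8.857222
  W ⇒ negate
Point 2:
  φ: 16 + 25/60 + 54.96/3600 = 16.431933
  N ⇒ keep positive
  Longitude: 21′ + 23.5″ = 21.39167′; 16 + 21.39167/60 = 16.356528
  E → positive
Point 3:
  Lat: 21° + 47/60 + 10/3600 = 21 + 0.783333 + 0.002778 = 21.786111
  N ⇒ keep positive
  Lon: 26 + 29/60 + 1.7/3600 = 26.483806
  E ⇒ keep positive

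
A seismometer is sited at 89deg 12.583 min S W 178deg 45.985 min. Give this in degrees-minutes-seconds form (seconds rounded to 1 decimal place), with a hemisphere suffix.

89°12′35.0″ S, 178°45′59.1″ W

Latitude: 12.58300′ → 12′ and 0.58300 × 60 = 34.980″
Lon: 45.98500′ → 45′ and 0.98500 × 60 = 59.100″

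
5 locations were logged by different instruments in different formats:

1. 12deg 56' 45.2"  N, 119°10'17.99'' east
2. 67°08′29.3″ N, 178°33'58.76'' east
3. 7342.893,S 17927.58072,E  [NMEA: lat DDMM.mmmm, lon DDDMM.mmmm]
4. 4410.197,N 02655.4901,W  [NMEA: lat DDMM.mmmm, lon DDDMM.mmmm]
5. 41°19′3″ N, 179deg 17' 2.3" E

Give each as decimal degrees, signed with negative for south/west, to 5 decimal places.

1. 12.94589, 119.17166
2. 67.14147, 178.56632
3. -73.71488, 179.45968
4. 44.16995, -26.92484
5. 41.31750, 179.28397

Point 1:
  φ: 12° + 56/60 + 45.2/3600 = 12 + 0.933333 + 0.012556 = 12.945889
  N → positive
  Lon: 119° + 10/60 + 17.99/3600 = 119 + 0.166667 + 0.004997 = 119.171664
  E ⇒ keep positive
Point 2:
  Latitude: 67 + 8/60 + 29.3/3600 = 67.141472
  N → positive
  Lon: 178° + 33/60 + 58.76/3600 = 178 + 0.550000 + 0.016322 = 178.566322
  E ⇒ keep positive
Point 3:
  φ: degrees = first 2 digits = 73, minutes = 42.893; 73 + 42.893/60 = 73.714883
  S → negative
  Longitude: degrees = first 3 digits = 179, minutes = 27.58072; 179 + 27.58072/60 = 179.459679
  E ⇒ keep positive
Point 4:
  φ: degrees = first 2 digits = 44, minutes = 10.197; 44 + 10.197/60 = 44.169950
  N ⇒ keep positive
  Longitude: degrees = first 3 digits = 26, minutes = 55.4901; 26 + 55.4901/60 = 26.924835
  W ⇒ negate
Point 5:
  φ: 41° + 19/60 + 3/3600 = 41 + 0.316667 + 0.000833 = 41.317500
  N ⇒ keep positive
  Longitude: 17′ + 2.3″ = 17.03833′; 179 + 17.03833/60 = 179.283972
  E ⇒ keep positive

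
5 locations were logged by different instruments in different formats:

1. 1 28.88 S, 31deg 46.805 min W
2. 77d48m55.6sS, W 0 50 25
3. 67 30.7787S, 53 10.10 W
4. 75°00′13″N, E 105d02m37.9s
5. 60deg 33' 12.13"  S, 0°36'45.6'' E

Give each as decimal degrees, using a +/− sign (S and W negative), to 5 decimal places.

Point 1:
  φ: 28.88′ = 0.481333°; total 1.481333
  S → negative
  Longitude: 46.805′ = 0.780083°; total 31.780083
  hemisphere W, so the sign is −
Point 2:
  Latitude: 48′ + 55.6″ = 48.92667′; 77 + 48.92667/60 = 77.815444
  S ⇒ negate
  Longitude: 0° + 50/60 + 25/3600 = 0 + 0.833333 + 0.006944 = 0.840278
  W ⇒ negate
Point 3:
  φ: 67 + 30.7787/60 = 67.512978
  S → negative
  Longitude: 10.1′ = 0.168333°; total 53.168333
  hemisphere W, so the sign is −
Point 4:
  φ: 0′ + 13″ = 0.21667′; 75 + 0.21667/60 = 75.003611
  N → positive
  Longitude: 2′ + 37.9″ = 2.63167′; 105 + 2.63167/60 = 105.043861
  E → positive
Point 5:
  Lat: 60° + 33/60 + 12.13/3600 = 60 + 0.550000 + 0.003369 = 60.553369
  hemisphere S, so the sign is −
  Lon: 0° + 36/60 + 45.6/3600 = 0 + 0.600000 + 0.012667 = 0.612667
  E → positive

1. -1.48133, -31.78008
2. -77.81544, -0.84028
3. -67.51298, -53.16833
4. 75.00361, 105.04386
5. -60.55337, 0.61267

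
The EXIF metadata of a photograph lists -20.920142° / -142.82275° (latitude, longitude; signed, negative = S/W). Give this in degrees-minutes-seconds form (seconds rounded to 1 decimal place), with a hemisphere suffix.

20°55′12.5″ S, 142°49′21.9″ W

Latitude is negative → S; |value| = 20.920142
Latitude: 0.920142 × 60 = 55.20852′ → 55′, remainder × 60 = 12.511″
Longitude is negative → W; |value| = 142.822750
Longitude: whole degrees 142; 49.36500′ → 49′ and 21.900″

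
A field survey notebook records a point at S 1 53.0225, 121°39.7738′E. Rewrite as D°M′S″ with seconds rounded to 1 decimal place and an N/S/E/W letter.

Latitude: fractional minutes 0.02250 × 60 = 1.350″
Longitude: 39.77380′ → 39′ and 0.77380 × 60 = 46.428″

1°53′1.4″ S, 121°39′46.4″ E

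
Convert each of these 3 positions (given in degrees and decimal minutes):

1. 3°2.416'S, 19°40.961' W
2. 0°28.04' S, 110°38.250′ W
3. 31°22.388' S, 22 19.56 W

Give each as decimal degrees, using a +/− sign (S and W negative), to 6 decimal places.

Point 1:
  Latitude: 3 + 2.416/60 = 3.0402667
  S → negative
  Lon: 40.961′ = 0.682683°; total 19.6826833
  W ⇒ negate
Point 2:
  φ: 0 + 28.04/60 = 0.4673333
  S → negative
  Longitude: 38.25′ = 0.637500°; total 110.6375000
  W ⇒ negate
Point 3:
  φ: 31 + 22.388/60 = 31.3731333
  S → negative
  Longitude: 19.56′ = 0.326000°; total 22.3260000
  W ⇒ negate

1. -3.040267, -19.682683
2. -0.467333, -110.637500
3. -31.373133, -22.326000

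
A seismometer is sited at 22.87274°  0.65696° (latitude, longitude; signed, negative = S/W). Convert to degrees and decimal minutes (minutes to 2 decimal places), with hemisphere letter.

22° 52.36′ N, 0° 39.42′ E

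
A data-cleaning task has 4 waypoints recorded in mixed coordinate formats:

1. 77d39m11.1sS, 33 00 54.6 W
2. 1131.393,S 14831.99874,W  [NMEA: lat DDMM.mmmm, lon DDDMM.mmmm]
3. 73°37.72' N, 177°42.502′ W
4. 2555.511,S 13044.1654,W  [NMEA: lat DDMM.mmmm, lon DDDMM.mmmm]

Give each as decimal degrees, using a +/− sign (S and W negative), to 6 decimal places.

1. -77.653083, -33.015167
2. -11.523217, -148.533312
3. 73.628667, -177.708367
4. -25.925183, -130.736090

Point 1:
  Latitude: 77° + 39/60 + 11.1/3600 = 77 + 0.650000 + 0.003083 = 77.6530833
  hemisphere S, so the sign is −
  Lon: 33 + 0/60 + 54.6/3600 = 33.0151667
  W ⇒ negate
Point 2:
  Lat: split at 2 digits → 11° and 31.393′; 11 + 31.393/60 = 11.5232167
  hemisphere S, so the sign is −
  Longitude: degrees = first 3 digits = 148, minutes = 31.99874; 148 + 31.99874/60 = 148.5333123
  W → negative
Point 3:
  φ: 73 + 37.72/60 = 73.6286667
  N ⇒ keep positive
  Longitude: 42.502′ = 0.708367°; total 177.7083667
  hemisphere W, so the sign is −
Point 4:
  Lat: split at 2 digits → 25° and 55.511′; 25 + 55.511/60 = 25.9251833
  S → negative
  λ: split at 3 digits → 130° and 44.1654′; 130 + 44.1654/60 = 130.7360900
  W → negative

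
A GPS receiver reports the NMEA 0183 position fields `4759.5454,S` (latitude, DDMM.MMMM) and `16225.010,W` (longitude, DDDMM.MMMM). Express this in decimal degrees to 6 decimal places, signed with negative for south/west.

-47.992423, -162.416833

Lat: degrees = first 2 digits = 47, minutes = 59.5454; 47 + 59.5454/60 = 47.9924233
S → negative
λ: split at 3 digits → 162° and 25.01′; 162 + 25.01/60 = 162.4168333
hemisphere W, so the sign is −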